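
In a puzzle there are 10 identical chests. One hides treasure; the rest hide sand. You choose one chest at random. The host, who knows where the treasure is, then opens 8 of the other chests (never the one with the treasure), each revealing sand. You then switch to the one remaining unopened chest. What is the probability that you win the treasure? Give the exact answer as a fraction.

Your original chest holds the treasure with probability 1/10, so the other 9 collectively hold it with probability 9/10.
The host can always find 8 empty chests to open, so the reveals don't change that 9/10; it is now spread over the 1 remaining unopened chest.
P(win by switching) = (9/10) · (1/1) = 9/10.

9/10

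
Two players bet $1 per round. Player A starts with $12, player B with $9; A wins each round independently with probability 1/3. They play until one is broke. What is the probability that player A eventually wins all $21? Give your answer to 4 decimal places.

0.0020

Let r = q/p = (2/3)/(1/3) = 2. The recurrence P(i) = p·P(i+1) + q·P(i−1) with P(0)=0, P(21)=1 gives P(i) = (1 − r^i)/(1 − r^21).
P(12) = (1 − (2)^12) / (1 − (2)^21) = 585/299593 ≈ 0.0020.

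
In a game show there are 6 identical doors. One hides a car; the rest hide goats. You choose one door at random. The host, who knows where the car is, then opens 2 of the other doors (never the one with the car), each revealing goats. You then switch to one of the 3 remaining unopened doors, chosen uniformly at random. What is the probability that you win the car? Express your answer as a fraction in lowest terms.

Your original door holds the car with probability 1/6, so the other 5 collectively hold it with probability 5/6.
The host can always find 2 empty doors to open, so the reveals don't change that 5/6; it is now spread over the 3 remaining unopened doors.
P(win by switching) = (5/6) · (1/3) = 5/18.

5/18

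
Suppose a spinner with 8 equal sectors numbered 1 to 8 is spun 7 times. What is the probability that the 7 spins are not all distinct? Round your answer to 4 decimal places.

0.9808

P(all 7 different) = 8/8 · 7/8 · ··· · 2/8 ≈ 0.0192.
P(at least two equal) = 1 − 0.0192 = 0.9808.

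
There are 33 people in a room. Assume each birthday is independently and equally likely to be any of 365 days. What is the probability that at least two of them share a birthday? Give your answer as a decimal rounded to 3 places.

It's easier to compute the probability that all 33 are distinct.
P(all distinct) = 365/365 · 364/365 · ··· · 333/365 ≈ 0.225.
So the probability of at least one match is 1 − 0.225 = 0.775.

0.775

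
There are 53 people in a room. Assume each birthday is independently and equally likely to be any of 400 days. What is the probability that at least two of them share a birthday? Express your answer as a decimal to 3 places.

0.973

It's easier to compute the probability that all 53 are distinct.
P(all distinct) = 400/400 · 399/400 · ··· · 348/400 ≈ 0.027.
So the probability of at least one match is 1 − 0.027 = 0.973.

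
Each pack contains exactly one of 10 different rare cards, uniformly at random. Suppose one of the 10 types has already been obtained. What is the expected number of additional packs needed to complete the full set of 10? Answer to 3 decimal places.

28.290

Starting from 1 distinct type, each trial gives a new one with probability (10−i)/10 when i types are held, so the wait for the next new type is 10/(10−i).
E = 10/9 + 10/8 + 10/7 + 10/6 + 10/5 + 10/4 + 10/3 + 10/2 + 10/1 = 7129/252 ≈ 28.290.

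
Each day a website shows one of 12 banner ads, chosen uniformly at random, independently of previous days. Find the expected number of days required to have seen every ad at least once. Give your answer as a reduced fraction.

86021/2310

After i distinct types are collected, each trial gives a new one with probability (12−i)/12, so the expected wait for the next new type is 12/(12−i).
E = 12/12 + 12/11 + 12/10 + 12/9 + 12/8 + 12/7 + 12/6 + 12/5 + 12/4 + 12/3 + 12/2 + 12/1 = 86021/2310.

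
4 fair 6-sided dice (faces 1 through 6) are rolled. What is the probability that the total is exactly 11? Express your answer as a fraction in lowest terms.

There are 6^4 = 1296 equally likely outcomes.
The number of ordered 4-tuples from {1,…,6} summing to 11 is 104.
P(sum = 11) = 104/1296 = 13/162.

13/162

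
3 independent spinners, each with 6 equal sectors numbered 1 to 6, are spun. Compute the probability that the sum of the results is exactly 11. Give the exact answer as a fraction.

There are 6^3 = 216 equally likely outcomes.
The number of ordered 3-tuples from {1,…,6} summing to 11 is 27.
P(sum = 11) = 27/216 = 1/8.

1/8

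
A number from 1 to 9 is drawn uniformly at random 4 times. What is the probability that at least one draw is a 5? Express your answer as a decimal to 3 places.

0.376

P(no draw is a 5) = (8/9)^4 ≈ 0.624.
P(at least one) = 1 − 0.624 = 0.376.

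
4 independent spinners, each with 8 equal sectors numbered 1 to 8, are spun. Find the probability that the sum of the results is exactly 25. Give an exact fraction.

15/512

There are 8^4 = 4096 equally likely outcomes.
The number of ordered 4-tuples from {1,…,8} summing to 25 is 120.
P(sum = 25) = 120/4096 = 15/512.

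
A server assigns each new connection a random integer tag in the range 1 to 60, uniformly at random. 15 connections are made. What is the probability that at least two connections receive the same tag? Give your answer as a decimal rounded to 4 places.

0.8521

It's easier to compute the probability that all 15 are distinct.
P(all distinct) = 60/60 · 59/60 · ··· · 46/60 ≈ 0.1479.
So the probability of at least one match is 1 − 0.1479 = 0.8521.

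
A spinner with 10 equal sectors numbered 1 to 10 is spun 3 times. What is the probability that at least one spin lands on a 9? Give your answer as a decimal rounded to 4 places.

P(no spin lands on a 9) = (9/10)^3 ≈ 0.7290.
P(at least one) = 1 − 0.7290 = 0.2710.

0.2710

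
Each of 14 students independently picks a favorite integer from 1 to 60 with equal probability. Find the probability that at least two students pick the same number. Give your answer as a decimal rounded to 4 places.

0.8070

It's easier to compute the probability that all 14 are distinct.
P(all distinct) = 60/60 · 59/60 · ··· · 47/60 ≈ 0.1930.
So the probability of at least one match is 1 − 0.1930 = 0.8070.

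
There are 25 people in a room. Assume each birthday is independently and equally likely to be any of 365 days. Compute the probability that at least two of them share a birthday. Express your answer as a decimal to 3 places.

0.569

It's easier to compute the probability that all 25 are distinct.
P(all distinct) = 365/365 · 364/365 · ··· · 341/365 ≈ 0.431.
So the probability of at least one match is 1 − 0.431 = 0.569.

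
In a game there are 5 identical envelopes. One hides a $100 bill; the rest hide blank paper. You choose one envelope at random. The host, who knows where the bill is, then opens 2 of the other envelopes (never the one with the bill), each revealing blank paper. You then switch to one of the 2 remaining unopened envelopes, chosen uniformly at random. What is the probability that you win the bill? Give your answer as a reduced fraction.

Your original envelope holds the bill with probability 1/5, so the other 4 collectively hold it with probability 4/5.
The host can always find 2 empty envelopes to open, so the reveals don't change that 4/5; it is now spread over the 2 remaining unopened envelopes.
P(win by switching) = (4/5) · (1/2) = 2/5.

2/5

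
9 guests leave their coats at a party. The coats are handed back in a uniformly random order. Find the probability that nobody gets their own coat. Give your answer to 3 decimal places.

0.368

This is the derangement probability: permutations of 9 with no fixed point.
D(9) = 9! · (1 − 1/1! + 1/2! − ··· + (−1)^9/9!) = 133496.
P = 133496/362880 = 16687/45360 ≈ 0.368.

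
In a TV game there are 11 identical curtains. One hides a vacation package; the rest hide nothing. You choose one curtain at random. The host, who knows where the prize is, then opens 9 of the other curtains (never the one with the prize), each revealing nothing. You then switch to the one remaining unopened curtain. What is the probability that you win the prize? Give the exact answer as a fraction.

10/11

Your original curtain holds the prize with probability 1/11, so the other 10 collectively hold it with probability 10/11.
The host can always find 9 empty curtains to open, so the reveals don't change that 10/11; it is now spread over the 1 remaining unopened curtain.
P(win by switching) = (10/11) · (1/1) = 10/11.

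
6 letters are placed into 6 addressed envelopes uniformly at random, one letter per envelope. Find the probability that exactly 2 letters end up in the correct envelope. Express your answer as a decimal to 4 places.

Choose which 2 of the 6 are fixed: C(6,2) = 15 ways.
The remaining 4 must have no fixed point: D(4) = 9.
P = 15·9/720 = 3/16 ≈ 0.1875.

0.1875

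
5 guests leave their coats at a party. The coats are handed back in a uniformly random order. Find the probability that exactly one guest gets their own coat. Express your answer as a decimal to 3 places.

0.375

Choose which one is fixed: C(5,1) = 5 ways.
The remaining 4 must have no fixed point: D(4) = 9.
P = 5·9/120 = 3/8 ≈ 0.375.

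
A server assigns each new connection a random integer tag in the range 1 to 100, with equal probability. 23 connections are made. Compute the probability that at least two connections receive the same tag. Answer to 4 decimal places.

It's easier to compute the probability that all 23 are distinct.
P(all distinct) = 100/100 · 99/100 · ··· · 78/100 ≈ 0.0643.
So the probability of at least one match is 1 − 0.0643 = 0.9357.

0.9357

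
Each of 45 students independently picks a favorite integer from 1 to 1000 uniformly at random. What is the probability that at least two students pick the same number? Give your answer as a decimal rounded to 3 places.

It's easier to compute the probability that all 45 are distinct.
P(all distinct) = 1000/1000 · 999/1000 · ··· · 956/1000 ≈ 0.366.
So the probability of at least one match is 1 − 0.366 = 0.634.

0.634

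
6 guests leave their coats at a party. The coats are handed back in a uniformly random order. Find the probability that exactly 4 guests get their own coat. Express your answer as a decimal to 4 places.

0.0208

Choose which 4 of the 6 are fixed: C(6,4) = 15 ways.
The remaining 2 must have no fixed point: D(2) = 1.
P = 15·1/720 = 1/48 ≈ 0.0208.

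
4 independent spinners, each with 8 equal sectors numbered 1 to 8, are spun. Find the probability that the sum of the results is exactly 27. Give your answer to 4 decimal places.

0.0137

There are 8^4 = 4096 equally likely outcomes.
The number of ordered 4-tuples from {1,…,8} summing to 27 is 56.
P(sum = 27) = 56/4096 = 7/512 ≈ 0.0137.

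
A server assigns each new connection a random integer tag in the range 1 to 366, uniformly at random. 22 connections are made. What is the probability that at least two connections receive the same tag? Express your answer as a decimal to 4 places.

It's easier to compute the probability that all 22 are distinct.
P(all distinct) = 366/366 · 365/366 · ··· · 345/366 ≈ 0.5252.
So the probability of at least one match is 1 − 0.5252 = 0.4748.

0.4748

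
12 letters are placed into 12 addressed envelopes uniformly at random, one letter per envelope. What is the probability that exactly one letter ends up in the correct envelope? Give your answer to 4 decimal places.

0.3679

Choose which one is fixed: C(12,1) = 12 ways.
The remaining 11 must have no fixed point: D(11) = 14684570.
P = 12·14684570/479001600 = 1468457/3991680 ≈ 0.3679.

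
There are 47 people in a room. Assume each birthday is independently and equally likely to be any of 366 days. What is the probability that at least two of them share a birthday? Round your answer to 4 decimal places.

0.9544

It's easier to compute the probability that all 47 are distinct.
P(all distinct) = 366/366 · 365/366 · ··· · 320/366 ≈ 0.0456.
So the probability of at least one match is 1 − 0.0456 = 0.9544.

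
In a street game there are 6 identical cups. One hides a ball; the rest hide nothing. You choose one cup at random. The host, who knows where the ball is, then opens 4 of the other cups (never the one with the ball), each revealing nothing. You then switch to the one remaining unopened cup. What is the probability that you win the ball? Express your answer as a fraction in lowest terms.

Your original cup holds the ball with probability 1/6, so the other 5 collectively hold it with probability 5/6.
The host can always find 4 empty cups to open, so the reveals don't change that 5/6; it is now spread over the 1 remaining unopened cup.
P(win by switching) = (5/6) · (1/1) = 5/6.

5/6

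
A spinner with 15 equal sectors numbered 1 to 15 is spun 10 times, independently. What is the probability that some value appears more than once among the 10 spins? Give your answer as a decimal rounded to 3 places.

P(all 10 different) = 15/15 · 14/15 · ··· · 6/15 ≈ 0.019.
P(at least two equal) = 1 − 0.019 = 0.981.

0.981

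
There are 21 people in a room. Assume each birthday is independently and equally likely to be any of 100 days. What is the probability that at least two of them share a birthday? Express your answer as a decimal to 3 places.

0.896

It's easier to compute the probability that all 21 are distinct.
P(all distinct) = 100/100 · 99/100 · ··· · 80/100 ≈ 0.104.
So the probability of at least one match is 1 − 0.104 = 0.896.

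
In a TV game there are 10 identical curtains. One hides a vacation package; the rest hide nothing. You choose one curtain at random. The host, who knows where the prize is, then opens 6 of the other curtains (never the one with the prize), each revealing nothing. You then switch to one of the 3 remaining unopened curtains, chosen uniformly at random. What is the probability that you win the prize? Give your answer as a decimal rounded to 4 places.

0.3000

Your original curtain holds the prize with probability 1/10, so the other 9 collectively hold it with probability 9/10.
The host can always find 6 empty curtains to open, so the reveals don't change that 9/10; it is now spread over the 3 remaining unopened curtains.
P(win by switching) = (9/10) · (1/3) = 3/10 ≈ 0.3000.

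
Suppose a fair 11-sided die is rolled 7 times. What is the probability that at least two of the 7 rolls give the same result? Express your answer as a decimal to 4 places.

P(all 7 different) = 11/11 · 10/11 · ··· · 5/11 ≈ 0.0853.
P(at least two equal) = 1 − 0.0853 = 0.9147.

0.9147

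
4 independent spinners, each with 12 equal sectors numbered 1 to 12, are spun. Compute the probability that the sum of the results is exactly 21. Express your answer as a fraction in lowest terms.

229/5184

There are 12^4 = 20736 equally likely outcomes.
The number of ordered 4-tuples from {1,…,12} summing to 21 is 916.
P(sum = 21) = 916/20736 = 229/5184.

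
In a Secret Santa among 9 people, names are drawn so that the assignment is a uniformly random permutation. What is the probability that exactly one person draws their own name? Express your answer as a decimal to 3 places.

0.368

Choose which one is fixed: C(9,1) = 9 ways.
The remaining 8 must have no fixed point: D(8) = 14833.
P = 9·14833/362880 = 2119/5760 ≈ 0.368.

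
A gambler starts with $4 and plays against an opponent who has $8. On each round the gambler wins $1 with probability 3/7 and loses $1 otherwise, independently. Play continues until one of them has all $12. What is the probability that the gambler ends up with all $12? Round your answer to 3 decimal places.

Let r = q/p = (4/7)/(3/7) = 4/3. The recurrence P(i) = p·P(i+1) + q·P(i−1) with P(0)=0, P(12)=1 gives P(i) = (1 − r^i)/(1 − r^12).
P(4) = (1 − (4/3)^4) / (1 − (4/3)^12) = 6561/92833 ≈ 0.071.

0.071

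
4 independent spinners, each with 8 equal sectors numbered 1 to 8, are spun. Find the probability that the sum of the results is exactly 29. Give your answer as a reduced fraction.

There are 8^4 = 4096 equally likely outcomes.
The number of ordered 4-tuples from {1,…,8} summing to 29 is 20.
P(sum = 29) = 20/4096 = 5/1024.

5/1024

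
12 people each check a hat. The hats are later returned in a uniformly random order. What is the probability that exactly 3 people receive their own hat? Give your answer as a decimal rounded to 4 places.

0.0613

Choose which 3 of the 12 are fixed: C(12,3) = 220 ways.
The remaining 9 must have no fixed point: D(9) = 133496.
P = 220·133496/479001600 = 16687/272160 ≈ 0.0613.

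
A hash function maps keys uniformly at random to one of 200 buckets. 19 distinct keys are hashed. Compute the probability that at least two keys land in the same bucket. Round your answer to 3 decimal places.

0.586

It's easier to compute the probability that all 19 are distinct.
P(all distinct) = 200/200 · 199/200 · ··· · 182/200 ≈ 0.414.
So the probability of at least one match is 1 − 0.414 = 0.586.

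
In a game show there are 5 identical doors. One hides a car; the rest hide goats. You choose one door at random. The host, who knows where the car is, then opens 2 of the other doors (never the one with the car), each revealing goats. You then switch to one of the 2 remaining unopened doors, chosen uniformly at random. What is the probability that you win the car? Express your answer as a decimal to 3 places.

0.400

Your original door holds the car with probability 1/5, so the other 4 collectively hold it with probability 4/5.
The host can always find 2 empty doors to open, so the reveals don't change that 4/5; it is now spread over the 2 remaining unopened doors.
P(win by switching) = (4/5) · (1/2) = 2/5 ≈ 0.400.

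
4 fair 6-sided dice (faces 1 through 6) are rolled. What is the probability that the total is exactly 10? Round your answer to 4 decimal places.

There are 6^4 = 1296 equally likely outcomes.
The number of ordered 4-tuples from {1,…,6} summing to 10 is 80.
P(sum = 10) = 80/1296 = 5/81 ≈ 0.0617.

0.0617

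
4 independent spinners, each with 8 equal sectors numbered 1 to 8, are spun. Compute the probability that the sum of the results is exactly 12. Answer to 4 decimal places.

0.0393

There are 8^4 = 4096 equally likely outcomes.
The number of ordered 4-tuples from {1,…,8} summing to 12 is 161.
P(sum = 12) = 161/4096 ≈ 0.0393.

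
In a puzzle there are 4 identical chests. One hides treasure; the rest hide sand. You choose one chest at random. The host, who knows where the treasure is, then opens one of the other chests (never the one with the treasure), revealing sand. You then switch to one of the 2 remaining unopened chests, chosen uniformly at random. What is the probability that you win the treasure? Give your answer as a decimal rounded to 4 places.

Your original chest holds the treasure with probability 1/4, so the other 3 collectively hold it with probability 3/4.
The host can always find an empty chest to open, so this doesn't change that 3/4; it is now spread over the 2 remaining unopened chests.
P(win by switching) = (3/4) · (1/2) = 3/8 ≈ 0.3750.

0.3750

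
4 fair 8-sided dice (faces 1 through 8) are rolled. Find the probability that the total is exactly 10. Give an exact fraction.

There are 8^4 = 4096 equally likely outcomes.
The number of ordered 4-tuples from {1,…,8} summing to 10 is 84.
P(sum = 10) = 84/4096 = 21/1024.

21/1024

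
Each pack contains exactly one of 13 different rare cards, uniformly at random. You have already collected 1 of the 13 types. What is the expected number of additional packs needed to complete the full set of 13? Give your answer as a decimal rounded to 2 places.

Starting from 1 distinct type, each trial gives a new one with probability (13−i)/13 when i types are held, so the wait for the next new type is 13/(13−i).
E = 13/12 + 13/11 + 13/10 + 13/9 + 13/8 + 13/7 + 13/6 + 13/5 + 13/4 + 13/3 + 13/2 + 13/1 = 1118273/27720 ≈ 40.34.

40.34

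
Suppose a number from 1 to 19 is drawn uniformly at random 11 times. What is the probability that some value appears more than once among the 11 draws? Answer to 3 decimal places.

0.974

P(all 11 different) = 19/19 · 18/19 · ··· · 9/19 ≈ 0.026.
P(at least two equal) = 1 − 0.026 = 0.974.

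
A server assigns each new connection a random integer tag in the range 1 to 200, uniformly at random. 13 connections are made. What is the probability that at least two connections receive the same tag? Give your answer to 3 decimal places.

0.329

It's easier to compute the probability that all 13 are distinct.
P(all distinct) = 200/200 · 199/200 · ··· · 188/200 ≈ 0.671.
So the probability of at least one match is 1 − 0.671 = 0.329.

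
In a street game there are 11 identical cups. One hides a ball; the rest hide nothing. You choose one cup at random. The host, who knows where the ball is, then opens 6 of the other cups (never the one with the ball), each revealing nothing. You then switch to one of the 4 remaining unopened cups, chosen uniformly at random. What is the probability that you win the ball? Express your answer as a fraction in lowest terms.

Your original cup holds the ball with probability 1/11, so the other 10 collectively hold it with probability 10/11.
The host can always find 6 empty cups to open, so the reveals don't change that 10/11; it is now spread over the 4 remaining unopened cups.
P(win by switching) = (10/11) · (1/4) = 5/22.

5/22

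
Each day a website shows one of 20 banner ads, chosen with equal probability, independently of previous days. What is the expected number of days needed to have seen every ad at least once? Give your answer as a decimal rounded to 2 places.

After i distinct types are collected, each trial gives a new one with probability (20−i)/20, so the expected wait for the next new type is 20/(20−i).
E = 20/20 + 20/19 + 20/18 + 20/17 + 20/16 + 20/15 + 20/14 + 20/13 + 20/12 + 20/11 + 20/10 + 20/9 + 20/8 + 20/7 + 20/6 + 20/5 + 20/4 + 20/3 + 20/2 + 20/1 = 279175675/3879876 ≈ 71.95.

71.95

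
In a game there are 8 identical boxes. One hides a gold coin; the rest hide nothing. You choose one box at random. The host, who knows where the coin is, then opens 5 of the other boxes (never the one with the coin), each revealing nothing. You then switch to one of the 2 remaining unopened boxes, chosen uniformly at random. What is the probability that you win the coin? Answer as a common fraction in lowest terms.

7/16

Your original box holds the coin with probability 1/8, so the other 7 collectively hold it with probability 7/8.
The host can always find 5 empty boxes to open, so the reveals don't change that 7/8; it is now spread over the 2 remaining unopened boxes.
P(win by switching) = (7/8) · (1/2) = 7/16.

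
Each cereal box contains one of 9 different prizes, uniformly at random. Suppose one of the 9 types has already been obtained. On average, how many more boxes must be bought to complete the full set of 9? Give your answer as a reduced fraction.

6849/280

Starting from 1 distinct type, each trial gives a new one with probability (9−i)/9 when i types are held, so the wait for the next new type is 9/(9−i).
E = 9/8 + 9/7 + 9/6 + 9/5 + 9/4 + 9/3 + 9/2 + 9/1 = 6849/280.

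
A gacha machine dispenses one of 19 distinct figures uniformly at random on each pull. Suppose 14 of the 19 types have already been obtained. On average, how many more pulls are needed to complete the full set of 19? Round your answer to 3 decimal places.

43.383

Starting from 14 distinct types, each trial gives a new one with probability (19−i)/19 when i types are held, so the wait for the next new type is 19/(19−i).
E = 19/5 + 19/4 + 19/3 + 19/2 + 19/1 = 2603/60 ≈ 43.383.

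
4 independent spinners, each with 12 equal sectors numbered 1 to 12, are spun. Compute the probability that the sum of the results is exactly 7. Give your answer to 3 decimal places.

There are 12^4 = 20736 equally likely outcomes.
The number of ordered 4-tuples from {1,…,12} summing to 7 is 20.
P(sum = 7) = 20/20736 = 5/5184 ≈ 0.001.

0.001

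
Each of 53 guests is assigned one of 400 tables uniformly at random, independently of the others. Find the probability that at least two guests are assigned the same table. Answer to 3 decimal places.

0.973

It's easier to compute the probability that all 53 are distinct.
P(all distinct) = 400/400 · 399/400 · ··· · 348/400 ≈ 0.027.
So the probability of at least one match is 1 − 0.027 = 0.973.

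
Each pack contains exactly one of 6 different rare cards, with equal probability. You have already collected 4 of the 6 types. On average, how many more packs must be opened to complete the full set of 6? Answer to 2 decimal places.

9.00

Starting from 4 distinct types, each trial gives a new one with probability (6−i)/6 when i types are held, so the wait for the next new type is 6/(6−i).
E = 6/2 + 6/1 = 9 ≈ 9.00.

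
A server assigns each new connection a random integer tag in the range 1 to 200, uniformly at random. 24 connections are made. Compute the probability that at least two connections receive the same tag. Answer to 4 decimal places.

0.7625

It's easier to compute the probability that all 24 are distinct.
P(all distinct) = 200/200 · 199/200 · ··· · 177/200 ≈ 0.2375.
So the probability of at least one match is 1 − 0.2375 = 0.7625.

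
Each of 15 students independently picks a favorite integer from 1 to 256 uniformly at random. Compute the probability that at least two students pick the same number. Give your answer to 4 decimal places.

It's easier to compute the probability that all 15 are distinct.
P(all distinct) = 256/256 · 255/256 · ··· · 242/256 ≈ 0.6583.
So the probability of at least one match is 1 − 0.6583 = 0.3417.

0.3417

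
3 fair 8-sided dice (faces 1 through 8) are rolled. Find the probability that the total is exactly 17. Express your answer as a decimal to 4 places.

There are 8^3 = 512 equally likely outcomes.
The number of ordered 3-tuples from {1,…,8} summing to 17 is 36.
P(sum = 17) = 36/512 = 9/128 ≈ 0.0703.

0.0703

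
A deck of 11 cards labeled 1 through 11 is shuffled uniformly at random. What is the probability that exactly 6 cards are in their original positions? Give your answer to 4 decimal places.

Choose which 6 of the 11 are fixed: C(11,6) = 462 ways.
The remaining 5 must have no fixed point: D(5) = 44.
P = 462·44/39916800 = 11/21600 ≈ 0.0005.

0.0005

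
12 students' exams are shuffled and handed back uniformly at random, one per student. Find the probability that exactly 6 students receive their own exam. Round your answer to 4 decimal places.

Choose which 6 of the 12 are fixed: C(12,6) = 924 ways.
The remaining 6 must have no fixed point: D(6) = 265.
P = 924·265/479001600 = 53/103680 ≈ 0.0005.

0.0005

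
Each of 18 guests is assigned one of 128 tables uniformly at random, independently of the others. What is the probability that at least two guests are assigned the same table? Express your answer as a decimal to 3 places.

0.715

It's easier to compute the probability that all 18 are distinct.
P(all distinct) = 128/128 · 127/128 · ··· · 111/128 ≈ 0.285.
So the probability of at least one match is 1 − 0.285 = 0.715.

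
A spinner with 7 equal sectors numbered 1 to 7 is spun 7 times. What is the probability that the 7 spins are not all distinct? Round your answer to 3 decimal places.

0.994

P(all 7 different) = 7/7 · 6/7 · ··· · 1/7 ≈ 0.006.
P(at least two equal) = 1 − 0.006 = 0.994.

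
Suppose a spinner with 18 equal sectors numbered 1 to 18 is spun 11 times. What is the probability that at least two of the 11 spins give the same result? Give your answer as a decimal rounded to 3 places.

0.980

P(all 11 different) = 18/18 · 17/18 · ··· · 8/18 ≈ 0.020.
P(at least two equal) = 1 − 0.020 = 0.980.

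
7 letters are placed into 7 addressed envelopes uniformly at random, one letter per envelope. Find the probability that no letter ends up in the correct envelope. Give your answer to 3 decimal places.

0.368

This is the derangement probability: permutations of 7 with no fixed point.
D(7) = 7! · (1 − 1/1! + 1/2! − ··· + (−1)^7/7!) = 1854.
P = 1854/5040 = 103/280 ≈ 0.368.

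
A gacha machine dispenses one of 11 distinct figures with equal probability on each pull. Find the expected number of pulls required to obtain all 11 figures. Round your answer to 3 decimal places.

After i distinct types are collected, each trial gives a new one with probability (11−i)/11, so the expected wait for the next new type is 11/(11−i).
E = 11/11 + 11/10 + 11/9 + 11/8 + 11/7 + 11/6 + 11/5 + 11/4 + 11/3 + 11/2 + 11/1 = 83711/2520 ≈ 33.219.

33.219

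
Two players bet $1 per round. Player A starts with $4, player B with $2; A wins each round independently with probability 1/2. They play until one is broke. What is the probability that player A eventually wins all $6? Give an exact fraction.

2/3

With a fair step, P(i) = ½P(i−1) + ½P(i+1) with P(0)=0, P(6)=1 has the linear solution P(i) = i/6.
P(4) = 4/6 = 2/3.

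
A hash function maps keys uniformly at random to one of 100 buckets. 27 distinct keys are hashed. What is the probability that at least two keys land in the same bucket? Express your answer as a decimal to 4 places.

0.9791

It's easier to compute the probability that all 27 are distinct.
P(all distinct) = 100/100 · 99/100 · ··· · 74/100 ≈ 0.0209.
So the probability of at least one match is 1 − 0.0209 = 0.9791.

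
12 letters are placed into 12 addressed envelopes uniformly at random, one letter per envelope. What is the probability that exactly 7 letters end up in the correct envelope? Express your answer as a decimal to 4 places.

0.0001

Choose which 7 of the 12 are fixed: C(12,7) = 792 ways.
The remaining 5 must have no fixed point: D(5) = 44.
P = 792·44/479001600 = 11/151200 ≈ 0.0001.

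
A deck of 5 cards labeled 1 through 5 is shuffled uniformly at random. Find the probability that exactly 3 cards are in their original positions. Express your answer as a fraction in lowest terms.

1/12

Choose which 3 of the 5 are fixed: C(5,3) = 10 ways.
The remaining 2 must have no fixed point: D(2) = 1.
P = 10·1/120 = 1/12.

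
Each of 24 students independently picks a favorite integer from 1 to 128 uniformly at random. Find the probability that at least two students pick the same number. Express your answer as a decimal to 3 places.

It's easier to compute the probability that all 24 are distinct.
P(all distinct) = 128/128 · 127/128 · ··· · 105/128 ≈ 0.100.
So the probability of at least one match is 1 − 0.100 = 0.900.

0.900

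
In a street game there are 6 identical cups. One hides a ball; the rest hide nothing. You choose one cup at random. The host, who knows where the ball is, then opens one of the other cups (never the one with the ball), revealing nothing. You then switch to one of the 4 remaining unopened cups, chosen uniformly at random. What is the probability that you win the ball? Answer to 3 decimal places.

Your original cup holds the ball with probability 1/6, so the other 5 collectively hold it with probability 5/6.
The host can always find an empty cup to open, so this doesn't change that 5/6; it is now spread over the 4 remaining unopened cups.
P(win by switching) = (5/6) · (1/4) = 5/24 ≈ 0.208.

0.208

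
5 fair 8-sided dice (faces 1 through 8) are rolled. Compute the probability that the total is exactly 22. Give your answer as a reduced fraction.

There are 8^5 = 32768 equally likely outcomes.
The number of ordered 5-tuples from {1,…,8} summing to 22 is 2460.
P(sum = 22) = 2460/32768 = 615/8192.

615/8192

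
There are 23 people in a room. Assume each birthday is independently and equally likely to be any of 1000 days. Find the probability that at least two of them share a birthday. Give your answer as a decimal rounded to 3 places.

It's easier to compute the probability that all 23 are distinct.
P(all distinct) = 1000/1000 · 999/1000 · ··· · 978/1000 ≈ 0.775.
So the probability of at least one match is 1 − 0.775 = 0.225.

0.225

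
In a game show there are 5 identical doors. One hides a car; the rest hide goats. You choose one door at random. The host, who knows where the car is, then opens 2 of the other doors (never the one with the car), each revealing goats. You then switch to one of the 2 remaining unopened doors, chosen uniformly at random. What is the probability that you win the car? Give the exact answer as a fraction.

2/5

Your original door holds the car with probability 1/5, so the other 4 collectively hold it with probability 4/5.
The host can always find 2 empty doors to open, so the reveals don't change that 4/5; it is now spread over the 2 remaining unopened doors.
P(win by switching) = (4/5) · (1/2) = 2/5.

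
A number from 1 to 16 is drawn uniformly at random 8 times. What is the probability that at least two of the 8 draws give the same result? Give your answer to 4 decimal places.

P(all 8 different) = 16/16 · 15/16 · ··· · 9/16 ≈ 0.1208.
P(at least two equal) = 1 − 0.1208 = 0.8792.

0.8792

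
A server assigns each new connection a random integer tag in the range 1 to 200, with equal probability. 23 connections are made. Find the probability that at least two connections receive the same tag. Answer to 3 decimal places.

It's easier to compute the probability that all 23 are distinct.
P(all distinct) = 200/200 · 199/200 · ··· · 178/200 ≈ 0.268.
So the probability of at least one match is 1 − 0.268 = 0.732.

0.732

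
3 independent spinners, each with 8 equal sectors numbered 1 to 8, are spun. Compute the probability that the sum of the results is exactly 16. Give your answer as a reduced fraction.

21/256

There are 8^3 = 512 equally likely outcomes.
The number of ordered 3-tuples from {1,…,8} summing to 16 is 42.
P(sum = 16) = 42/512 = 21/256.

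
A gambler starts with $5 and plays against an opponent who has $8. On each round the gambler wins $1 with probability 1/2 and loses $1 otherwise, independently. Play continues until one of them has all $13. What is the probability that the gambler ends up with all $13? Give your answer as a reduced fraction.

With a fair step, P(i) = ½P(i−1) + ½P(i+1) with P(0)=0, P(13)=1 has the linear solution P(i) = i/13.
P(5) = 5/13.

5/13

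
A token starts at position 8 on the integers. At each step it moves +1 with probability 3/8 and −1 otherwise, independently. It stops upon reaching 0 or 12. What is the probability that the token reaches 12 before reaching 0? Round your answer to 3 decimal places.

0.128

Let r = q/p = (5/8)/(3/8) = 5/3. The recurrence P(i) = p·P(i+1) + q·P(i−1) with P(0)=0, P(12)=1 gives P(i) = (1 − r^i)/(1 − r^12).
P(8) = (1 − (5/3)^8) / (1 − (5/3)^12) = 57186/447811 ≈ 0.128.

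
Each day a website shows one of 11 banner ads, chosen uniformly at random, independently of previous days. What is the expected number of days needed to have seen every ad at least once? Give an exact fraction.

After i distinct types are collected, each trial gives a new one with probability (11−i)/11, so the expected wait for the next new type is 11/(11−i).
E = 11/11 + 11/10 + 11/9 + 11/8 + 11/7 + 11/6 + 11/5 + 11/4 + 11/3 + 11/2 + 11/1 = 83711/2520.

83711/2520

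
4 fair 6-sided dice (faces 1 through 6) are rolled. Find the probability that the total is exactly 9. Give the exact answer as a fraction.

7/162

There are 6^4 = 1296 equally likely outcomes.
The number of ordered 4-tuples from {1,…,6} summing to 9 is 56.
P(sum = 9) = 56/1296 = 7/162.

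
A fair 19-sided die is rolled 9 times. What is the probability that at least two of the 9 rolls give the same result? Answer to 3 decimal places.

P(all 9 different) = 19/19 · 18/19 · ··· · 11/19 ≈ 0.104.
P(at least two equal) = 1 − 0.104 = 0.896.

0.896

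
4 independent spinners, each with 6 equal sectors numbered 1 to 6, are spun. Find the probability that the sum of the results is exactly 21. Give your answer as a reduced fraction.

There are 6^4 = 1296 equally likely outcomes.
The number of ordered 4-tuples from {1,…,6} summing to 21 is 20.
P(sum = 21) = 20/1296 = 5/324.

5/324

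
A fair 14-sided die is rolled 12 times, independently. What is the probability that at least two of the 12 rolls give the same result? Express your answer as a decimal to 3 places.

0.999

P(all 12 different) = 14/14 · 13/14 · ··· · 3/14 ≈ 0.001.
P(at least two equal) = 1 − 0.001 = 0.999.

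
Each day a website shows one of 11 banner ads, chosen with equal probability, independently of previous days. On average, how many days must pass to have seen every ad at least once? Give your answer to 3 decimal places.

After i distinct types are collected, each trial gives a new one with probability (11−i)/11, so the expected wait for the next new type is 11/(11−i).
E = 11/11 + 11/10 + 11/9 + 11/8 + 11/7 + 11/6 + 11/5 + 11/4 + 11/3 + 11/2 + 11/1 = 83711/2520 ≈ 33.219.

33.219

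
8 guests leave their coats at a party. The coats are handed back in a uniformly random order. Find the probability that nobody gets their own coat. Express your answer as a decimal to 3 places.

This is the derangement probability: permutations of 8 with no fixed point.
D(8) = 8! · (1 − 1/1! + 1/2! − ··· + (−1)^8/8!) = 14833.
P = 14833/40320 = 2119/5760 ≈ 0.368.

0.368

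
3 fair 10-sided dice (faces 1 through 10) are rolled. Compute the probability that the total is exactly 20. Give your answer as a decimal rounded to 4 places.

There are 10^3 = 1000 equally likely outcomes.
The number of ordered 3-tuples from {1,…,10} summing to 20 is 63.
P(sum = 20) = 63/1000 ≈ 0.0630.

0.0630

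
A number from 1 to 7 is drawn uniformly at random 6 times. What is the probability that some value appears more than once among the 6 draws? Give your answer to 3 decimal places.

P(all 6 different) = 7/7 · 6/7 · ··· · 2/7 ≈ 0.043.
P(at least two equal) = 1 − 0.043 = 0.957.

0.957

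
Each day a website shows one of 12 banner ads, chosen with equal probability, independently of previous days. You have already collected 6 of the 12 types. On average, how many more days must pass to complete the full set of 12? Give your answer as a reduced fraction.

Starting from 6 distinct types, each trial gives a new one with probability (12−i)/12 when i types are held, so the wait for the next new type is 12/(12−i).
E = 12/6 + 12/5 + 12/4 + 12/3 + 12/2 + 12/1 = 147/5.

147/5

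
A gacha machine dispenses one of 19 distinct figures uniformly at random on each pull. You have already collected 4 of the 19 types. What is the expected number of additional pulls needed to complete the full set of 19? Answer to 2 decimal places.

Starting from 4 distinct types, each trial gives a new one with probability (19−i)/19 when i types are held, so the wait for the next new type is 19/(19−i).
E = 19/15 + 19/14 + 19/13 + 19/12 + 19/11 + 19/10 + 19/9 + 19/8 + 19/7 + 19/6 + 19/5 + 19/4 + 19/3 + 19/2 + 19/1 = 22719383/360360 ≈ 63.05.

63.05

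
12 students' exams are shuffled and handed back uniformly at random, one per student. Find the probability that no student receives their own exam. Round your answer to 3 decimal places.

This is the derangement probability: permutations of 12 with no fixed point.
D(12) = 12! · (1 − 1/1! + 1/2! − ··· + (−1)^12/12!) = 176214841.
P = 176214841/479001600 = 16019531/43545600 ≈ 0.368.

0.368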